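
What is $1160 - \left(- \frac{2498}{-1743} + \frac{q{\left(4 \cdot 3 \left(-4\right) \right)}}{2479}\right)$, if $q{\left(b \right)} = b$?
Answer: $\frac{5006131642}{4320897} \approx 1158.6$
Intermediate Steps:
$1160 - \left(- \frac{2498}{-1743} + \frac{q{\left(4 \cdot 3 \left(-4\right) \right)}}{2479}\right) = 1160 - \left(- \frac{2498}{-1743} + \frac{4 \cdot 3 \left(-4\right)}{2479}\right) = 1160 - \left(\left(-2498\right) \left(- \frac{1}{1743}\right) + 12 \left(-4\right) \frac{1}{2479}\right) = 1160 - \left(\frac{2498}{1743} - \frac{48}{2479}\right) = 1160 - \frac{6108878}{4320897} = \frac{5006131642}{4320897}$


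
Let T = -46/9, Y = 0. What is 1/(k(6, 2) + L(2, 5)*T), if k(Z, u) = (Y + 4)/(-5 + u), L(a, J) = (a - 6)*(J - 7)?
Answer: -9/380 ≈ -0.023684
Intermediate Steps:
L(a, J) = (-7 + J)*(-6 + a) (L(a, J) = (-6 + a)*(-7 + J) = (-7 + J)*(-6 + a))
T = -46/9 (T = -46*⅑ = -46/9 ≈ -5.1111)
k(Z, u) = 4/(-5 + u) (k(Z, u) = (0 + 4)/(-5 + u) = 4/(-5 + u))
1/(k(6, 2) + L(2, 5)*T) = 1/(4/(-5 + 2) + (42 - 7*2 - 6*5 + 5*2)*(-46/9)) = 1/(4/(-3) + (42 - 14 - 30 + 10)*(-46/9)) = 1/(4*(-⅓) + 8*(-46/9)) = 1/(-4/3 - 368/9) = 1/(-380/9) = -9/380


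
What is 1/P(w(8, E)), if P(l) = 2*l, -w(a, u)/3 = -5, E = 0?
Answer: 1/30 ≈ 0.033333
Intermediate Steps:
w(a, u) = 15 (w(a, u) = -3*(-5) = 15)
1/P(w(8, E)) = 1/(2*15) = 1/30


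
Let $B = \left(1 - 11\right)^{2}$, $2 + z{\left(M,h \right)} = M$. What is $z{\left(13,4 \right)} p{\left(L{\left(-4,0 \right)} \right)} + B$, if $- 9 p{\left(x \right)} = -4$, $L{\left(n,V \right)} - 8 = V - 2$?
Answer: $\frac{944}{9} \approx 104.89$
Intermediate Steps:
$z{\left(M,h \right)} = -2 + M$
$L{\left(n,V \right)} = 6 + V$ ($L{\left(n,V \right)} = 8 + \left(V - 2\right) = 8 + \left(-2 + V\right) = 6 + V$)
$p{\left(x \right)} = \frac{4}{9}$ ($p{\left(x \right)} = \left(- \frac{1}{9}\right) \left(-4\right) = \frac{4}{9}$)
$B = 100$ ($B = \left(-10\right)^{2} = 100$)
$z{\left(13,4 \right)} p{\left(L{\left(-4,0 \right)} \right)} + B = \left(-2 + 13\right) \frac{4}{9} + 100 = 11 \cdot \frac{4}{9} + 100 = \frac{44}{9} + 100 = \frac{944}{9}$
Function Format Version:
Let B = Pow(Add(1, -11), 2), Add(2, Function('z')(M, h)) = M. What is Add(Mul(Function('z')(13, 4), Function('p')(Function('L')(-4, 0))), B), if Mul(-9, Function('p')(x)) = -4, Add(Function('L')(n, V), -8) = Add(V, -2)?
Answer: Rational(944, 9) ≈ 104.89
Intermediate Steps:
Function('z')(M, h) = Add(-2, M)
Function('L')(n, V) = Add(6, V) (Function('L')(n, V) = Add(8, Add(V, -2)) = Add(8, Add(-2, V)) = Add(6, V))
Function('p')(x) = Rational(4, 9) (Function('p')(x) = Mul(Rational(-1, 9), -4) = Rational(4, 9))
B = 100 (B = Pow(-10, 2) = 100)
Add(Mul(Function('z')(13, 4), Function('p')(Function('L')(-4, 0))), B) = Add(Mul(Add(-2, 13), Rational(4, 9)), 100) = Add(Mul(11, Rational(4, 9)), 100) = Add(Rational(44, 9), 100) = Rational(944, 9)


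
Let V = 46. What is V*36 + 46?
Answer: 1702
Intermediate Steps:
V*36 + 46 = 46*36 + 46 = 1656 + 46 = 1702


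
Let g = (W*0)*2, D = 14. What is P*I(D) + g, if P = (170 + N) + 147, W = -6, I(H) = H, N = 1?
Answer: 4452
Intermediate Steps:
P = 318 (P = (170 + 1) + 147 = 171 + 147 = 318)
g = 0 (g = -6*0*2 = 0*2 = 0)
P*I(D) + g = 318*14 + 0 = 4452 + 0 = 4452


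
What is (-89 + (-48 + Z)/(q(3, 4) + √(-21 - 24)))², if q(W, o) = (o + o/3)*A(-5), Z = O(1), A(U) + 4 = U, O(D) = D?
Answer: 10*(225615*√5 + 1749418*I)/(9*(32*√5 + 251*I)) ≈ 7751.0 - 23.634*I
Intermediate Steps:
A(U) = -4 + U
Z = 1
q(W, o) = -12*o (q(W, o) = (o + o/3)*(-4 - 5) = (o + o*(⅓))*(-9) = (o + o/3)*(-9) = (4*o/3)*(-9) = -12*o)
(-89 + (-48 + Z)/(q(3, 4) + √(-21 - 24)))² = (-89 + (-48 + 1)/(-12*4 + √(-21 - 24)))² = (-89 - 47/(-48 + √(-45)))² = (-89 - 47/(-48 + 3*I*√5))²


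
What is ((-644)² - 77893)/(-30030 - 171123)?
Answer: -112281/67051 ≈ -1.6746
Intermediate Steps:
((-644)² - 77893)/(-30030 - 171123) = (414736 - 77893)/(-201153) = 336843*(-1/201153) = -112281/67051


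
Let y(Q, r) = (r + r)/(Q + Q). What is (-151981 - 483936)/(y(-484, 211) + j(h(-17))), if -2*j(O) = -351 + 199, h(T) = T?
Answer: -307783828/36573 ≈ -8415.6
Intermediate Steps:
y(Q, r) = r/Q (y(Q, r) = (2*r)/((2*Q)) = (2*r)*(1/(2*Q)) = r/Q)
j(O) = 76 (j(O) = -(-351 + 199)/2 = -1/2*(-152) = 76)
(-151981 - 483936)/(y(-484, 211) + j(h(-17))) = (-151981 - 483936)/(211/(-484) + 76) = -635917/(211*(-1/484) + 76) = -635917/(-211/484 + 76) = -635917/36573/484 = -635917*484/36573 = -307783828/36573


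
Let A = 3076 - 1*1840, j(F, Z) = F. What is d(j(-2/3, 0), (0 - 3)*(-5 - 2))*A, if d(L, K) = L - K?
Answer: -26780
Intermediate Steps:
A = 1236 (A = 3076 - 1840 = 1236)
d(j(-2/3, 0), (0 - 3)*(-5 - 2))*A = (-2/3 - (0 - 3)*(-5 - 2))*1236 = (-2*1/3 - (-3)*(-7))*1236 = (-2/3 - 1*21)*1236 = (-2/3 - 21)*1236 = -65/3*1236 = -26780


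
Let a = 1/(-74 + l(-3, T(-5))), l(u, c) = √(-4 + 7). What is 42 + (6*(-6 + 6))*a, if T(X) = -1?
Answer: 42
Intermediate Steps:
l(u, c) = √3
a = 1/(-74 + √3) ≈ -0.013837
42 + (6*(-6 + 6))*a = 42 + (6*(-6 + 6))*(-74/5473 - √3/5473) = 42 + (6*0)*(-74/5473 - √3/5473) = 42 + 0*(-74/5473 - √3/5473) = 42 + 0 = 42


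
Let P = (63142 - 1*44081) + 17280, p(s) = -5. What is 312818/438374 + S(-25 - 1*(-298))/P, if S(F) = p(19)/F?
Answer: 1551747139102/2174574611391 ≈ 0.71359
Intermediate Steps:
P = 36341 (P = (63142 - 44081) + 17280 = 19061 + 17280 = 36341)
S(F) = -5/F
312818/438374 + S(-25 - 1*(-298))/P = 312818/438374 - 5/(-25 - 1*(-298))/36341 = 312818*(1/438374) - 5/(-25 + 298)*(1/36341) = 156409/219187 - 5/273*(1/36341) = 156409/219187 - 5*1/273*(1/36341) = 156409/219187 - 5/273*1/36341 = 156409/219187 - 5/9921093 = 1551747139102/2174574611391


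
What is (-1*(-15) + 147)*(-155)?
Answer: -25110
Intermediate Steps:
(-1*(-15) + 147)*(-155) = (15 + 147)*(-155) = 162*(-155) = -25110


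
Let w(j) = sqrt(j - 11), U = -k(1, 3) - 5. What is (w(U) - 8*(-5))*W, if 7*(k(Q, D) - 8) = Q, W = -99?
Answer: -3960 - 1287*I*sqrt(7)/7 ≈ -3960.0 - 486.44*I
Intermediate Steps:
k(Q, D) = 8 + Q/7
U = -92/7 (U = -(8 + (1/7)*1) - 5 = -(8 + 1/7) - 5 = -1*57/7 - 5 = -57/7 - 5 = -92/7 ≈ -13.143)
w(j) = sqrt(-11 + j)
(w(U) - 8*(-5))*W = (sqrt(-11 - 92/7) - 8*(-5))*(-99) = (sqrt(-169/7) + 40)*(-99) = (13*I*sqrt(7)/7 + 40)*(-99) = (40 + 13*I*sqrt(7)/7)*(-99) = -3960 - 1287*I*sqrt(7)/7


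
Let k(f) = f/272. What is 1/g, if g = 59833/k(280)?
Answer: 35/2034322 ≈ 1.7205e-5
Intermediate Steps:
k(f) = f/272 (k(f) = f*(1/272) = f/272)
g = 2034322/35 (g = 59833/(((1/272)*280)) = 59833/(35/34) = 59833*(34/35) = 2034322/35 ≈ 58124.)
1/g = 1/(2034322/35) = 35/2034322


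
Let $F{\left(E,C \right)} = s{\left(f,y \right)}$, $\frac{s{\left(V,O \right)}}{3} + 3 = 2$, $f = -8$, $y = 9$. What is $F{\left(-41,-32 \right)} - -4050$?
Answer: $4047$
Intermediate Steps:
$s{\left(V,O \right)} = -3$ ($s{\left(V,O \right)} = -9 + 3 \cdot 2 = -9 + 6 = -3$)
$F{\left(E,C \right)} = -3$
$F{\left(-41,-32 \right)} - -4050 = -3 - -4050 = -3 + 4050 = 4047$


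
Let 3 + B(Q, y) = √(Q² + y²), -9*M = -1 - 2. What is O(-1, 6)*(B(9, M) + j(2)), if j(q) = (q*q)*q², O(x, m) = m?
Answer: 78 + 2*√730 ≈ 132.04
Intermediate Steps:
M = ⅓ (M = -(-1 - 2)/9 = -⅑*(-3) = ⅓ ≈ 0.33333)
j(q) = q⁴ (j(q) = q²*q² = q⁴)
B(Q, y) = -3 + √(Q² + y²)
O(-1, 6)*(B(9, M) + j(2)) = 6*((-3 + √(9² + (⅓)²)) + 2⁴) = 6*((-3 + √(81 + ⅑)) + 16) = 6*((-3 + √(730/9)) + 16) = 6*((-3 + √730/3) + 16) = 6*(13 + √730/3) = 78 + 2*√730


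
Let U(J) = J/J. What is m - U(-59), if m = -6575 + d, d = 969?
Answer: -5607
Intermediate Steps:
U(J) = 1
m = -5606 (m = -6575 + 969 = -5606)
m - U(-59) = -5606 - 1*1 = -5606 - 1 = -5607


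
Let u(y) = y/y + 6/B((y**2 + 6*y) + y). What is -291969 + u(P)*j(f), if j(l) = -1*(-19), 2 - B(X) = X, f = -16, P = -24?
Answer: -59265907/203 ≈ -2.9195e+5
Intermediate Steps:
B(X) = 2 - X
j(l) = 19
u(y) = 1 + 6/(2 - y**2 - 7*y) (u(y) = y/y + 6/(2 - ((y**2 + 6*y) + y)) = 1 + 6/(2 - (y**2 + 7*y)) = 1 + 6/(2 + (-y**2 - 7*y)) = 1 + 6/(2 - y**2 - 7*y))
-291969 + u(P)*j(f) = -291969 + ((-8 + (-24)**2 + 7*(-24))/(-2 + (-24)**2 + 7*(-24)))*19 = -291969 + ((-8 + 576 - 168)/(-2 + 576 - 168))*19 = -291969 + (400/406)*19 = -291969 + ((1/406)*400)*19 = -291969 + (200/203)*19 = -291969 + 3800/203 = -59265907/203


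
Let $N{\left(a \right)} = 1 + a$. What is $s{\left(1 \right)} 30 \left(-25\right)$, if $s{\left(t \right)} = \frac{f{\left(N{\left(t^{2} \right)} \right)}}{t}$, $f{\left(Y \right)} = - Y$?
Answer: $1500$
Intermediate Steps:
$s{\left(t \right)} = \frac{-1 - t^{2}}{t}$ ($s{\left(t \right)} = \frac{\left(-1\right) \left(1 + t^{2}\right)}{t} = \frac{-1 - t^{2}}{t}$)
$s{\left(1 \right)} 30 \left(-25\right) = \left(\left(-1\right) 1 - 1^{-1}\right) 30 \left(-25\right) = \left(-1 - 1\right) 30 \left(-25\right) = \left(-2\right) 30 \left(-25\right) = \left(-60\right) \left(-25\right) = 1500$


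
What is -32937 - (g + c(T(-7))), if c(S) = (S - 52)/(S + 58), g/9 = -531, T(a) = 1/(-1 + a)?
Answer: -13036737/463 ≈ -28157.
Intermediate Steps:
g = -4779 (g = 9*(-531) = -4779)
c(S) = (-52 + S)/(58 + S)
-32937 - (g + c(T(-7))) = -32937 - (-4779 + (-52 + 1/(-1 - 7))/(58 + 1/(-1 - 7))) = -32937 - (-4779 + (-52 + 1/(-8))/(58 + 1/(-8))) = -32937 - (-4779 + (-52 - ⅛)/(58 - ⅛)) = -32937 - (-4779 - 417/8/(463/8)) = -32937 - (-4779 + (8/463)*(-417/8)) = -32937 - (-4779 - 417/463) = -32937 - 1*(-2213094/463) = -32937 + 2213094/463 = -13036737/463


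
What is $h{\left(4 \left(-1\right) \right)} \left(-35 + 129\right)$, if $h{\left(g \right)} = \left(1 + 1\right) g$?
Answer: $-752$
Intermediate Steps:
$h{\left(g \right)} = 2 g$
$h{\left(4 \left(-1\right) \right)} \left(-35 + 129\right) = 2 \cdot 4 \left(-1\right) \left(-35 + 129\right) = 2 \left(-4\right) 94 = \left(-8\right) 94 = -752$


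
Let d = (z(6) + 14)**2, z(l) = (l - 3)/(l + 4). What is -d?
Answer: -20449/100 ≈ -204.49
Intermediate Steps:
z(l) = (-3 + l)/(4 + l)
d = 20449/100 (d = ((-3 + 6)/(4 + 6) + 14)**2 = (3/10 + 14)**2 = (143/10)**2 = 20449/100 ≈ 204.49)
-d = -1*20449/100 = -20449/100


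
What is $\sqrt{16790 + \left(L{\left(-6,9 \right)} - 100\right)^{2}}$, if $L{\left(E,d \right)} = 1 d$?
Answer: $\sqrt{25071} \approx 158.34$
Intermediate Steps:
$L{\left(E,d \right)} = d$
$\sqrt{16790 + \left(L{\left(-6,9 \right)} - 100\right)^{2}} = \sqrt{16790 + \left(9 - 100\right)^{2}} = \sqrt{16790 + \left(-91\right)^{2}} = \sqrt{16790 + 8281} = \sqrt{25071}$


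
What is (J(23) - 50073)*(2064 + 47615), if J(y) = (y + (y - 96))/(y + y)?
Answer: -57215503016/23 ≈ -2.4876e+9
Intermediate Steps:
J(y) = (-96 + 2*y)/(2*y) (J(y) = (y + (-96 + y))/((2*y)) = (-96 + 2*y)*(1/(2*y)) = (-96 + 2*y)/(2*y))
(J(23) - 50073)*(2064 + 47615) = ((-48 + 23)/23 - 50073)*(2064 + 47615) = ((1/23)*(-25) - 50073)*49679 = (-25/23 - 50073)*49679 = -1151704/23*49679 = -57215503016/23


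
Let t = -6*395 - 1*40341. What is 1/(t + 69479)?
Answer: 1/26768 ≈ 3.7358e-5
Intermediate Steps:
t = -42711 (t = -2370 - 40341 = -42711)
1/(t + 69479) = 1/(-42711 + 69479) = 1/26768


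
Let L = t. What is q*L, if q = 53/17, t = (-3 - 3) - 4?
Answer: -530/17 ≈ -31.176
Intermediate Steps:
t = -10 (t = -6 - 4 = -10)
L = -10
q = 53/17 (q = 53*(1/17) = 53/17 ≈ 3.1176)
q*L = (53/17)*(-10) = -530/17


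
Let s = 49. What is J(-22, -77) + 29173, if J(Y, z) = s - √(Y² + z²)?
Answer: 29222 - 11*√53 ≈ 29142.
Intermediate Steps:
J(Y, z) = 49 - √(Y² + z²)
J(-22, -77) + 29173 = (49 - √((-22)² + (-77)²)) + 29173 = (49 - √(484 + 5929)) + 29173 = (49 - √6413) + 29173 = (49 - 11*√53) + 29173 = 29222 - 11*√53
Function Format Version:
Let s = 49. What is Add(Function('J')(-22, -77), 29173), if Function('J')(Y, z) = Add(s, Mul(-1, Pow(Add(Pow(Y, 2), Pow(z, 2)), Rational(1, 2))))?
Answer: Add(29222, Mul(-11, Pow(53, Rational(1, 2)))) ≈ 29142.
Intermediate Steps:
Function('J')(Y, z) = Add(49, Mul(-1, Pow(Add(Pow(Y, 2), Pow(z, 2)), Rational(1, 2))))
Add(Function('J')(-22, -77), 29173) = Add(Add(49, Mul(-1, Pow(Add(Pow(-22, 2), Pow(-77, 2)), Rational(1, 2)))), 29173) = Add(Add(49, Mul(-1, Pow(Add(484, 5929), Rational(1, 2)))), 29173) = Add(Add(49, Mul(-1, Pow(6413, Rational(1, 2)))), 29173) = Add(Add(49, Mul(-1, Mul(11, Pow(53, Rational(1, 2))))), 29173) = Add(Add(49, Mul(-11, Pow(53, Rational(1, 2)))), 29173) = Add(29222, Mul(-11, Pow(53, Rational(1, 2))))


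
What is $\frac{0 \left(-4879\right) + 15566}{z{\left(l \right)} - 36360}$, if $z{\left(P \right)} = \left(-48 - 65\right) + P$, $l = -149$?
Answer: $- \frac{7783}{18311} \approx -0.42505$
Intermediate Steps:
$z{\left(P \right)} = -113 + P$
$\frac{0 \left(-4879\right) + 15566}{z{\left(l \right)} - 36360} = \frac{0 \left(-4879\right) + 15566}{\left(-113 - 149\right) - 36360} = \frac{0 + 15566}{-262 - 36360} = \frac{15566}{-36622} = 15566 \left(- \frac{1}{36622}\right) = - \frac{7783}{18311}$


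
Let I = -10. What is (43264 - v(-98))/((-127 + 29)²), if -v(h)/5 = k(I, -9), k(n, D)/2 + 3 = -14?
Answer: 21547/4802 ≈ 4.4871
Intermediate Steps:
k(n, D) = -34 (k(n, D) = -6 + 2*(-14) = -6 - 28 = -34)
v(h) = 170 (v(h) = -5*(-34) = 170)
(43264 - v(-98))/((-127 + 29)²) = (43264 - 1*170)/((-127 + 29)²) = (43264 - 170)/((-98)²) = 43094/9604 = 43094*(1/9604) = 21547/4802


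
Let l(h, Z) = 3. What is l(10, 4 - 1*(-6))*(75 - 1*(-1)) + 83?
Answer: 311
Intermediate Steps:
l(10, 4 - 1*(-6))*(75 - 1*(-1)) + 83 = 3*(75 - 1*(-1)) + 83 = 3*(75 + 1) + 83 = 3*76 + 83 = 228 + 83 = 311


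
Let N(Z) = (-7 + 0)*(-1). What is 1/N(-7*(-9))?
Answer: ⅐ ≈ 0.14286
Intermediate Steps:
N(Z) = 7 (N(Z) = -7*(-1) = 7)
1/N(-7*(-9)) = 1/7 = ⅐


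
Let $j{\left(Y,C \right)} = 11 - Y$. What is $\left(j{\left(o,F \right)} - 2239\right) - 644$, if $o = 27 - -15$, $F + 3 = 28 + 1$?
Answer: $-2914$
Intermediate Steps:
$F = 26$ ($F = -3 + \left(28 + 1\right) = -3 + 29 = 26$)
$o = 42$ ($o = 27 + 15 = 42$)
$\left(j{\left(o,F \right)} - 2239\right) - 644 = \left(\left(11 - 42\right) - 2239\right) - 644 = \left(-31 - 2239\right) - 644 = -2270 - 644 = -2914$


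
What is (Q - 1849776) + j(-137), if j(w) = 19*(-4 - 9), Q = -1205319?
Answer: -3055342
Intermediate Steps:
j(w) = -247 (j(w) = 19*(-13) = -247)
(Q - 1849776) + j(-137) = (-1205319 - 1849776) - 247 = -3055095 - 247 = -3055342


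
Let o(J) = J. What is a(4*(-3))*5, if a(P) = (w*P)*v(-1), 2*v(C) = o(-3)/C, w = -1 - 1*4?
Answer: 450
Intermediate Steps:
w = -5 (w = -1 - 4 = -5)
v(C) = -3/(2*C) (v(C) = (-3/C)/2 = -3/(2*C))
a(P) = -15*P/2 (a(P) = (-5*P)*(-3/2/(-1)) = (-5*P)*(-3/2*(-1)) = -5*P*(3/2) = -15*P/2)
a(4*(-3))*5 = -30*(-3)*5 = -15/2*(-12)*5 = 90*5 = 450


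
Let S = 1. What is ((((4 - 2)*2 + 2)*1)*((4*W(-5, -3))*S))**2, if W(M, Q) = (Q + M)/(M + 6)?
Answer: 36864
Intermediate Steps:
W(M, Q) = (M + Q)/(6 + M)
((((4 - 2)*2 + 2)*1)*((4*W(-5, -3))*S))**2 = ((((4 - 2)*2 + 2)*1)*((4*((-5 - 3)/(6 - 5)))*1))**2 = (((2*2 + 2)*1)*((4*(-8/1))*1))**2 = (((4 + 2)*1)*((4*(1*(-8)))*1))**2 = ((6*1)*((4*(-8))*1))**2 = (6*(-32*1))**2 = (6*(-32))**2 = (-192)**2 = 36864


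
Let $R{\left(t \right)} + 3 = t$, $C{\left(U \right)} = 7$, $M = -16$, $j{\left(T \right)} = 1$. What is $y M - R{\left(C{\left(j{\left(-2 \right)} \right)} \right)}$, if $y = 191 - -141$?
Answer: $-5316$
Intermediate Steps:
$y = 332$ ($y = 191 + 141 = 332$)
$R{\left(t \right)} = -3 + t$
$y M - R{\left(C{\left(j{\left(-2 \right)} \right)} \right)} = 332 \left(-16\right) - \left(-3 + 7\right) = -5312 - 4 = -5316$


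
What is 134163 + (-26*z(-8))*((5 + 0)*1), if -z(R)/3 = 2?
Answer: 134943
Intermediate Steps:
z(R) = -6 (z(R) = -3*2 = -6)
134163 + (-26*z(-8))*((5 + 0)*1) = 134163 + (-26*(-6))*((5 + 0)*1) = 134163 + 156*(5*1) = 134163 + 156*5 = 134163 + 780 = 134943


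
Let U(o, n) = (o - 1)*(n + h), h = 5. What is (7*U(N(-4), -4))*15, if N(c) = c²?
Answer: 1575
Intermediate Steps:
U(o, n) = (-1 + o)*(5 + n) (U(o, n) = (o - 1)*(n + 5) = (-1 + o)*(5 + n))
(7*U(N(-4), -4))*15 = (7*(-5 - 1*(-4) + 5*(-4)² - 4*(-4)²))*15 = (7*(-5 + 4 + 5*16 - 4*16))*15 = (7*(-5 + 4 + 80 - 64))*15 = (7*15)*15 = 105*15 = 1575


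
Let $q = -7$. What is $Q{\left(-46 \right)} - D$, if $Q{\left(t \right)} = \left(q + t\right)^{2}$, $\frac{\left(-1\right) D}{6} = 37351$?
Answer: $226915$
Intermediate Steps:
$D = -224106$ ($D = \left(-6\right) 37351 = -224106$)
$Q{\left(t \right)} = \left(-7 + t\right)^{2}$
$Q{\left(-46 \right)} - D = \left(-7 - 46\right)^{2} - -224106 = \left(-53\right)^{2} + 224106 = 2809 + 224106 = 226915$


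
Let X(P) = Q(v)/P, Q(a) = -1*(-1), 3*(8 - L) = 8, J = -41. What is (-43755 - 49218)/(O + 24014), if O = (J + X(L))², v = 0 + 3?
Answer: -7933696/2191331 ≈ -3.6205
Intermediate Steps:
L = 16/3 (L = 8 - ⅓*8 = 8 - 8/3 = 16/3 ≈ 5.3333)
v = 3
Q(a) = 1
X(P) = 1/P
O = 426409/256 (O = (-41 + 1/(16/3))² = (-41 + 3/16)² = (-653/16)² = 426409/256 ≈ 1665.7)
(-43755 - 49218)/(O + 24014) = (-43755 - 49218)/(426409/256 + 24014) = -92973/6573993/256 = -92973*256/6573993 = -7933696/2191331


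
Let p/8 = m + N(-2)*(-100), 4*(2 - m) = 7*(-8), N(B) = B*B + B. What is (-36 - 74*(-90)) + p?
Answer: 5152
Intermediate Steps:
N(B) = B + B**2 (N(B) = B**2 + B = B + B**2)
m = 16 (m = 2 - 7*(-8)/4 = 2 - 1/4*(-56) = 2 + 14 = 16)
p = -1472 (p = 8*(16 - 2*(1 - 2)*(-100)) = 8*(16 - 2*(-1)*(-100)) = 8*(16 + 2*(-100)) = 8*(16 - 200) = 8*(-184) = -1472)
(-36 - 74*(-90)) + p = (-36 - 74*(-90)) - 1472 = (-36 + 6660) - 1472 = 6624 - 1472 = 5152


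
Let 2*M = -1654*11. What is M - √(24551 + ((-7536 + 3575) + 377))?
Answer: -9097 - √20967 ≈ -9241.8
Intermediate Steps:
M = -9097 (M = (-1654*11)/2 = (½)*(-18194) = -9097)
M - √(24551 + ((-7536 + 3575) + 377)) = -9097 - √(24551 + ((-7536 + 3575) + 377)) = -9097 - √(24551 + (-3961 + 377)) = -9097 - √(24551 - 3584) = -9097 - √20967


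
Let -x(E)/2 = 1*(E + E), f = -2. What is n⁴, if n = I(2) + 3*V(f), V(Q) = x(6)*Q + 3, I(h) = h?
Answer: 577200625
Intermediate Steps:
x(E) = -4*E (x(E) = -2*(E + E) = -2*2*E = -4*E)
V(Q) = 3 - 24*Q (V(Q) = (-4*6)*Q + 3 = -24*Q + 3 = 3 - 24*Q)
n = 155 (n = 2 + 3*(3 - 24*(-2)) = 2 + 3*(3 + 48) = 2 + 3*51 = 2 + 153 = 155)
n⁴ = 155⁴ = 577200625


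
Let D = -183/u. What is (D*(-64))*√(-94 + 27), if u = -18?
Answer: -1952*I*√67/3 ≈ -5325.9*I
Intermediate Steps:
D = 61/6 (D = -183/(-18) = -183*(-1/18) = 61/6 ≈ 10.167)
(D*(-64))*√(-94 + 27) = ((61/6)*(-64))*√(-94 + 27) = -1952*I*√67/3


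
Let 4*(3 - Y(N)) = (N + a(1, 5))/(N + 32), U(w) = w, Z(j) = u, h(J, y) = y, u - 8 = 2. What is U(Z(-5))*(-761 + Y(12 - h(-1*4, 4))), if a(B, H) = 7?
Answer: -121295/16 ≈ -7580.9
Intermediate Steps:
u = 10 (u = 8 + 2 = 10)
Z(j) = 10
Y(N) = 3 - (7 + N)/(4*(32 + N)) (Y(N) = 3 - (N + 7)/(4*(N + 32)) = 3 - (7 + N)/(4*(32 + N)))
U(Z(-5))*(-761 + Y(12 - h(-1*4, 4))) = 10*(-761 + (377 + 11*(12 - 1*4))/(4*(32 + (12 - 1*4)))) = 10*(-761 + (377 + 11*(12 - 4))/(4*(32 + (12 - 4)))) = 10*(-761 + (377 + 11*8)/(4*(32 + 8))) = 10*(-761 + (¼)*(377 + 88)/40) = 10*(-761 + (¼)*(1/40)*465) = 10*(-761 + 93/32) = 10*(-24259/32) = -121295/16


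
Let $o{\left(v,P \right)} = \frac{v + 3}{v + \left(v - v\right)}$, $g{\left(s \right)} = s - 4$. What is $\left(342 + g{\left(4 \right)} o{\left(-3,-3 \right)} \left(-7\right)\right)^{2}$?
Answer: $116964$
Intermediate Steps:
$g{\left(s \right)} = -4 + s$
$o{\left(v,P \right)} = \frac{3 + v}{v}$ ($o{\left(v,P \right)} = \frac{3 + v}{v + 0} = \frac{3 + v}{v}$)
$\left(342 + g{\left(4 \right)} o{\left(-3,-3 \right)} \left(-7\right)\right)^{2} = \left(342 + \left(-4 + 4\right) \frac{3 - 3}{-3} \left(-7\right)\right)^{2} = \left(342 + 0 \left(\left(- \frac{1}{3}\right) 0\right) \left(-7\right)\right)^{2} = \left(342 + 0 \cdot 0 \left(-7\right)\right)^{2} = \left(342 + 0 \left(-7\right)\right)^{2} = \left(342 + 0\right)^{2} = 342^{2} = 116964$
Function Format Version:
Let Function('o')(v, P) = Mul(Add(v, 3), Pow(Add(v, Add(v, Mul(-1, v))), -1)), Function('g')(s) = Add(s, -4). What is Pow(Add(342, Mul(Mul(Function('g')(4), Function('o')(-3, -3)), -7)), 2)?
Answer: 116964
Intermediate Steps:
Function('g')(s) = Add(-4, s)
Function('o')(v, P) = Mul(Pow(v, -1), Add(3, v)) (Function('o')(v, P) = Mul(Add(3, v), Pow(Add(v, 0), -1)) = Mul(Add(3, v), Pow(v, -1)) = Mul(Pow(v, -1), Add(3, v)))
Pow(Add(342, Mul(Mul(Function('g')(4), Function('o')(-3, -3)), -7)), 2) = Pow(Add(342, Mul(Mul(Add(-4, 4), Mul(Pow(-3, -1), Add(3, -3))), -7)), 2) = Pow(Add(342, Mul(Mul(0, Mul(Rational(-1, 3), 0)), -7)), 2) = Pow(Add(342, Mul(Mul(0, 0), -7)), 2) = Pow(Add(342, Mul(0, -7)), 2) = Pow(Add(342, 0), 2) = Pow(342, 2) = 116964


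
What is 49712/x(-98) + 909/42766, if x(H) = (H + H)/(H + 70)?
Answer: 2125989755/299362 ≈ 7101.7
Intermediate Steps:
x(H) = 2*H/(70 + H) (x(H) = (2*H)/(70 + H) = 2*H/(70 + H))
49712/x(-98) + 909/42766 = 49712/((2*(-98)/(70 - 98))) + 909/42766 = 49712/((2*(-98)/(-28))) + 909*(1/42766) = 49712/((2*(-98)*(-1/28))) + 909/42766 = 49712/7 + 909/42766 = 2125989755/299362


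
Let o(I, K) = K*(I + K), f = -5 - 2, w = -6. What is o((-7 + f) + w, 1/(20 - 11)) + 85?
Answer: 6706/81 ≈ 82.790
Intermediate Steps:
f = -7
o((-7 + f) + w, 1/(20 - 11)) + 85 = (((-7 - 7) - 6) + 1/(20 - 11))/(20 - 11) + 85 = ((-14 - 6) + 1/9)/9 + 85 = (-20 + ⅑)/9 + 85 = (⅑)*(-179/9) + 85 = -179/81 + 85 = 6706/81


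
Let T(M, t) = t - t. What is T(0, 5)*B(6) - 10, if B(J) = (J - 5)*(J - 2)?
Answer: -10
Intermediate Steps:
T(M, t) = 0
B(J) = (-5 + J)*(-2 + J)
T(0, 5)*B(6) - 10 = 0*(10 + 6**2 - 7*6) - 10 = 0*(10 + 36 - 42) - 10 = 0*4 - 10 = 0 - 10 = -10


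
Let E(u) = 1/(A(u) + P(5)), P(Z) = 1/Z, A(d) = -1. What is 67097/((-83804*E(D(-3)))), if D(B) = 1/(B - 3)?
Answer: 67097/104755 ≈ 0.64051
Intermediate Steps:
D(B) = 1/(-3 + B)
E(u) = -5/4 (E(u) = 1/(-1 + 1/5) = 1/(-4/5) = -5/4)
67097/((-83804*E(D(-3)))) = 67097/((-83804*(-5/4))) = 67097/104755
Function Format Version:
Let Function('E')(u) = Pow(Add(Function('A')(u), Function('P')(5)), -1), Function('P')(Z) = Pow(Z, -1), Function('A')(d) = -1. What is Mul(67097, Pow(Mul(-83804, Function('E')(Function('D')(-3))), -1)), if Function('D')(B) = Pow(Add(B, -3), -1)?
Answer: Rational(67097, 104755) ≈ 0.64051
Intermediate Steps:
Function('D')(B) = Pow(Add(-3, B), -1)
Function('E')(u) = Rational(-5, 4) (Function('E')(u) = Pow(Add(-1, Pow(5, -1)), -1) = Pow(Add(-1, Rational(1, 5)), -1) = Pow(Rational(-4, 5), -1) = Rational(-5, 4))
Mul(67097, Pow(Mul(-83804, Function('E')(Function('D')(-3))), -1)) = Mul(67097, Pow(Mul(-83804, Rational(-5, 4)), -1)) = Mul(67097, Pow(104755, -1)) = Mul(67097, Rational(1, 104755)) = Rational(67097, 104755)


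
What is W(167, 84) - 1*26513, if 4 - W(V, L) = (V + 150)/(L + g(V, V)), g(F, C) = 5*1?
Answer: -2359618/89 ≈ -26513.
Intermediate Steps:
g(F, C) = 5
W(V, L) = 4 - (150 + V)/(5 + L) (W(V, L) = 4 - (V + 150)/(L + 5) = 4 - (150 + V)/(5 + L))
W(167, 84) - 1*26513 = (-130 - 1*167 + 4*84)/(5 + 84) - 1*26513 = (-130 - 167 + 336)/89 - 26513 = (1/89)*39 - 26513 = 39/89 - 26513 = -2359618/89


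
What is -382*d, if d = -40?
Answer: 15280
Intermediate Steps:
-382*d = -382*(-40) = 15280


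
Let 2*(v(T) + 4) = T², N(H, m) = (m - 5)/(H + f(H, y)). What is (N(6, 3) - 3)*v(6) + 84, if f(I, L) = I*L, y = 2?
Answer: 364/9 ≈ 40.444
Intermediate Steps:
N(H, m) = (-5 + m)/(3*H) (N(H, m) = (m - 5)/(H + H*2) = (-5 + m)/(H + 2*H) = (-5 + m)/((3*H)) = (-5 + m)*(1/(3*H)) = (-5 + m)/(3*H))
v(T) = -4 + T²/2
(N(6, 3) - 3)*v(6) + 84 = ((⅓)*(-5 + 3)/6 - 3)*(-4 + (½)*6²) + 84 = ((⅓)*(⅙)*(-2) - 3)*(-4 + (½)*36) + 84 = (-⅑ - 3)*(-4 + 18) + 84 = -28/9*14 + 84 = -392/9 + 84 = 364/9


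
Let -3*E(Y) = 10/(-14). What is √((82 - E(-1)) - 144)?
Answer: I*√27447/21 ≈ 7.8891*I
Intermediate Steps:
E(Y) = 5/21 (E(Y) = -10/(3*(-14)) = -10*(-1)/(3*14) = -⅓*(-5/7) = 5/21)
√((82 - E(-1)) - 144) = √((82 - 1*5/21) - 144) = √((82 - 5/21) - 144) = √(1717/21 - 144) = √(-1307/21) = I*√27447/21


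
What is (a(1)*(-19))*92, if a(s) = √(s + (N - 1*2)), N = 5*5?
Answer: -3496*√6 ≈ -8563.4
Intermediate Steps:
N = 25
a(s) = √(23 + s) (a(s) = √(s + (25 - 1*2)) = √(s + (25 - 2)) = √(s + 23) = √(23 + s))
(a(1)*(-19))*92 = (√(23 + 1)*(-19))*92 = (√24*(-19))*92 = ((2*√6)*(-19))*92 = -38*√6*92 = -3496*√6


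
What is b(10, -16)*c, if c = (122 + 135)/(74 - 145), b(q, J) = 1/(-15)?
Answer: 257/1065 ≈ 0.24131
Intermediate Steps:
b(q, J) = -1/15
c = -257/71 (c = 257/(-71) = 257*(-1/71) = -257/71 ≈ -3.6197)
b(10, -16)*c = -1/15*(-257/71) = 257/1065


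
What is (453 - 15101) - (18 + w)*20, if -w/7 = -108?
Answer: -30128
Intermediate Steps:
w = 756 (w = -7*(-108) = 756)
(453 - 15101) - (18 + w)*20 = (453 - 15101) - (18 + 756)*20 = -14648 - 774*20 = -14648 - 1*15480 = -14648 - 15480 = -30128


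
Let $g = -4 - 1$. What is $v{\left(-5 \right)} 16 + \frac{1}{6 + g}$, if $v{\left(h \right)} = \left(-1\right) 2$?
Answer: $-31$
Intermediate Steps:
$v{\left(h \right)} = -2$
$g = -5$
$v{\left(-5 \right)} 16 + \frac{1}{6 + g} = \left(-2\right) 16 + \frac{1}{6 - 5} = -32 + 1^{-1} = -32 + 1 = -31$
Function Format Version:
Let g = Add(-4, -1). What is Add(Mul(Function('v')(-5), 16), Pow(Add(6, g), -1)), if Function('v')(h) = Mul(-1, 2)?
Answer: -31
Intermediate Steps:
Function('v')(h) = -2
g = -5
Add(Mul(Function('v')(-5), 16), Pow(Add(6, g), -1)) = Add(Mul(-2, 16), Pow(Add(6, -5), -1)) = Add(-32, Pow(1, -1)) = Add(-32, 1) = -31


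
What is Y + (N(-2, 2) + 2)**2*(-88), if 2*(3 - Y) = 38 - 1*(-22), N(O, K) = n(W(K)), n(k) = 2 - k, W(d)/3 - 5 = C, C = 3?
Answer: -35227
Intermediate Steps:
W(d) = 24 (W(d) = 15 + 3*3 = 15 + 9 = 24)
N(O, K) = -22 (N(O, K) = 2 - 1*24 = 2 - 24 = -22)
Y = -27 (Y = 3 - (38 - 1*(-22))/2 = 3 - (38 + 22)/2 = 3 - 1/2*60 = 3 - 30 = -27)
Y + (N(-2, 2) + 2)**2*(-88) = -27 + (-22 + 2)**2*(-88) = -27 + (-20)**2*(-88) = -27 + 400*(-88) = -27 - 35200 = -35227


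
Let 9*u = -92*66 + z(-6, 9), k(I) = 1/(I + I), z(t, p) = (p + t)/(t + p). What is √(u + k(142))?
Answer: I*√122415005/426 ≈ 25.972*I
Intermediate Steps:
z(t, p) = 1 (z(t, p) = (p + t)/(p + t) = 1)
k(I) = 1/(2*I)
u = -6071/9 (u = (-92*66 + 1)/9 = (-6072 + 1)/9 = (⅑)*(-6071) = -6071/9 ≈ -674.56)
√(u + k(142)) = √(-6071/9 + (½)/142) = √(-6071/9 + (½)*(1/142)) = √(-6071/9 + 1/284) = √(-1724155/2556) = I*√122415005/426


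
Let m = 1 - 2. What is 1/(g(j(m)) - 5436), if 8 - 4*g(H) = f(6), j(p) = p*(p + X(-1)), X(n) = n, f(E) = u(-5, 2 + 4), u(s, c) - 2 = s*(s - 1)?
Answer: -1/5442 ≈ -0.00018376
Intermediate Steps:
m = -1
u(s, c) = 2 + s*(-1 + s) (u(s, c) = 2 + s*(s - 1) = 2 + s*(-1 + s))
f(E) = 32 (f(E) = 2 + (-5)² - 1*(-5) = 2 + 25 + 5 = 32)
j(p) = p*(-1 + p) (j(p) = p*(p - 1) = p*(-1 + p))
g(H) = -6 (g(H) = 2 - ¼*32 = 2 - 8 = -6)
1/(g(j(m)) - 5436) = 1/(-6 - 5436) = 1/(-5442) = -1/5442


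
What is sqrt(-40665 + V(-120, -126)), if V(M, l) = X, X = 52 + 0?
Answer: I*sqrt(40613) ≈ 201.53*I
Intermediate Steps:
X = 52
V(M, l) = 52
sqrt(-40665 + V(-120, -126)) = sqrt(-40665 + 52) = sqrt(-40613) = I*sqrt(40613)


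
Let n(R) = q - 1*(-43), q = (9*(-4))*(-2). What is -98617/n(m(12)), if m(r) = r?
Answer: -98617/115 ≈ -857.54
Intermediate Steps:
q = 72 (q = -36*(-2) = 72)
n(R) = 115 (n(R) = 72 - 1*(-43) = 72 + 43 = 115)
-98617/n(m(12)) = -98617/115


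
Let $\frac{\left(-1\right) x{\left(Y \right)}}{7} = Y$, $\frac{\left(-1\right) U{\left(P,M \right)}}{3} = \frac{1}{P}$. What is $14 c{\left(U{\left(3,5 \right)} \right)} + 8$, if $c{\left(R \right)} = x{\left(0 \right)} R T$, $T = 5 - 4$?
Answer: $8$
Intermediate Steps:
$U{\left(P,M \right)} = - \frac{3}{P}$
$T = 1$
$x{\left(Y \right)} = - 7 Y$
$c{\left(R \right)} = 0$ ($c{\left(R \right)} = \left(-7\right) 0 R 1 = 0 R 1 = 0 \cdot 1 = 0$)
$14 c{\left(U{\left(3,5 \right)} \right)} + 8 = 14 \cdot 0 + 8 = 0 + 8 = 8$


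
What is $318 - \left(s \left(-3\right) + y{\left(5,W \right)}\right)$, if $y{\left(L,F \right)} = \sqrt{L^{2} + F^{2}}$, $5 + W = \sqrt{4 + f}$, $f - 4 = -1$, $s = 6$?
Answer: $336 - \sqrt{57 - 10 \sqrt{7}} \approx 330.47$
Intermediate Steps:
$f = 3$ ($f = 4 - 1 = 3$)
$W = -5 + \sqrt{7}$ ($W = -5 + \sqrt{4 + 3} = -5 + \sqrt{7} \approx -2.3542$)
$y{\left(L,F \right)} = \sqrt{F^{2} + L^{2}}$
$318 - \left(s \left(-3\right) + y{\left(5,W \right)}\right) = 318 - \left(6 \left(-3\right) + \sqrt{\left(-5 + \sqrt{7}\right)^{2} + 5^{2}}\right) = 318 - \left(-18 + \sqrt{\left(-5 + \sqrt{7}\right)^{2} + 25}\right) = 318 - \left(-18 + \sqrt{25 + \left(-5 + \sqrt{7}\right)^{2}}\right) = 318 + \left(18 - \sqrt{25 + \left(-5 + \sqrt{7}\right)^{2}}\right) = 336 - \sqrt{25 + \left(-5 + \sqrt{7}\right)^{2}}$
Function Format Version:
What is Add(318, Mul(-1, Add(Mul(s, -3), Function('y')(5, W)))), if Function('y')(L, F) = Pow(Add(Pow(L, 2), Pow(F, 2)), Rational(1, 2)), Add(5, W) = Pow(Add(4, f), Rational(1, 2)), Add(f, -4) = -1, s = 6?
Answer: Add(336, Mul(-1, Pow(Add(57, Mul(-10, Pow(7, Rational(1, 2)))), Rational(1, 2)))) ≈ 330.47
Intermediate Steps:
f = 3 (f = Add(4, -1) = 3)
W = Add(-5, Pow(7, Rational(1, 2))) (W = Add(-5, Pow(Add(4, 3), Rational(1, 2))) = Add(-5, Pow(7, Rational(1, 2))) ≈ -2.3542)
Function('y')(L, F) = Pow(Add(Pow(F, 2), Pow(L, 2)), Rational(1, 2))
Add(318, Mul(-1, Add(Mul(s, -3), Function('y')(5, W)))) = Add(318, Mul(-1, Add(Mul(6, -3), Pow(Add(Pow(Add(-5, Pow(7, Rational(1, 2))), 2), Pow(5, 2)), Rational(1, 2))))) = Add(318, Mul(-1, Add(-18, Pow(Add(Pow(Add(-5, Pow(7, Rational(1, 2))), 2), 25), Rational(1, 2))))) = Add(318, Mul(-1, Add(-18, Pow(Add(25, Pow(Add(-5, Pow(7, Rational(1, 2))), 2)), Rational(1, 2))))) = Add(318, Add(18, Mul(-1, Pow(Add(25, Pow(Add(-5, Pow(7, Rational(1, 2))), 2)), Rational(1, 2))))) = Add(336, Mul(-1, Pow(Add(25, Pow(Add(-5, Pow(7, Rational(1, 2))), 2)), Rational(1, 2))))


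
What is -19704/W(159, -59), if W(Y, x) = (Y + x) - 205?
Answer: 6568/35 ≈ 187.66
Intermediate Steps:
W(Y, x) = -205 + Y + x
-19704/W(159, -59) = -19704/(-205 + 159 - 59) = -19704/(-105) = -19704*(-1/105) = 6568/35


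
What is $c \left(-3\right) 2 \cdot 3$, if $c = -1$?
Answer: $18$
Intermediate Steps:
$c \left(-3\right) 2 \cdot 3 = \left(-1\right) \left(-3\right) 2 \cdot 3 = 3 \cdot 6 = 18$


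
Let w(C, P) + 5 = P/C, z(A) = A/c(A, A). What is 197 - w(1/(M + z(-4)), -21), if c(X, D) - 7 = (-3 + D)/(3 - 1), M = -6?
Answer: 52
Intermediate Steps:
c(X, D) = 11/2 + D/2 (c(X, D) = 7 + (-3 + D)/(3 - 1) = 7 + (-3 + D)/2 = 7 + (-3 + D)*(½) = 7 + (-3/2 + D/2) = 11/2 + D/2)
z(A) = A/(11/2 + A/2)
w(C, P) = -5 + P/C
197 - w(1/(M + z(-4)), -21) = 197 - (-5 - (-126 - 168/(11 - 4))) = 197 - (-5 - 21/(1/(-6 + 2*(-4)/7))) = 197 - (-5 - 21/(1/(-6 + 2*(-4)*(⅐)))) = 197 - (-5 - 21/(1/(-6 - 8/7))) = 197 - (-5 - 21/(1/(-50/7))) = 197 - (-5 - 21/(-7/50)) = 197 - (-5 - 21*(-50/7)) = 197 - (-5 + 150) = 197 - 1*145 = 197 - 145 = 52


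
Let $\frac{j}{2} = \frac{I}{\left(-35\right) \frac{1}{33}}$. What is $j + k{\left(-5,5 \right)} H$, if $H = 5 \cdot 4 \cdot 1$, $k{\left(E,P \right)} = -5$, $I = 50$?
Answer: $- \frac{1360}{7} \approx -194.29$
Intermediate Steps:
$H = 20$ ($H = 20 \cdot 1 = 20$)
$j = - \frac{660}{7}$ ($j = 2 \frac{50}{\left(-35\right) \frac{1}{33}} = 2 \frac{50}{- \frac{35}{33}} = 2 \cdot 50 \left(- \frac{33}{35}\right) = 2 \left(- \frac{330}{7}\right) = - \frac{660}{7} \approx -94.286$)
$j + k{\left(-5,5 \right)} H = - \frac{660}{7} - 100 = - \frac{1360}{7}$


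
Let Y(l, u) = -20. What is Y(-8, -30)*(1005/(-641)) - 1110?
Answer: -691410/641 ≈ -1078.6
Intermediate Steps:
Y(-8, -30)*(1005/(-641)) - 1110 = -20100/(-641) - 1110 = -20100*(-1)/641 - 1110 = -20*(-1005/641) - 1110 = 20100/641 - 1110 = -691410/641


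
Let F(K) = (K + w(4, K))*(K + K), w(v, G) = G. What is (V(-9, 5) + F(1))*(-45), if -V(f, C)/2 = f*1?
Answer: -990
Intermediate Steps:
V(f, C) = -2*f
F(K) = 4*K² (F(K) = (K + K)*(K + K) = (2*K)*(2*K) = 4*K²)
(V(-9, 5) + F(1))*(-45) = (-2*(-9) + 4*1²)*(-45) = (18 + 4*1)*(-45) = (18 + 4)*(-45) = 22*(-45) = -990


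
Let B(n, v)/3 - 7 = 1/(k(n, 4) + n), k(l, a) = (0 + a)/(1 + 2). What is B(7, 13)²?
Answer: 285156/625 ≈ 456.25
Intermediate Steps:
k(l, a) = a/3
B(n, v) = 21 + 3/(4/3 + n) (B(n, v) = 21 + 3/((⅓)*4 + n) = 21 + 3/(4/3 + n))
B(7, 13)² = (3*(31 + 21*7)/(4 + 3*7))² = (3*(31 + 147)/(4 + 21))² = (3*178/25)² = (3*(1/25)*178)² = (534/25)² = 285156/625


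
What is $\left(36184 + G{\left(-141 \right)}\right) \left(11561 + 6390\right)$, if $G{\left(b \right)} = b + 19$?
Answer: $647348962$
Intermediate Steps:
$G{\left(b \right)} = 19 + b$
$\left(36184 + G{\left(-141 \right)}\right) \left(11561 + 6390\right) = \left(36184 + \left(19 - 141\right)\right) \left(11561 + 6390\right) = \left(36184 - 122\right) 17951 = 36062 \cdot 17951 = 647348962$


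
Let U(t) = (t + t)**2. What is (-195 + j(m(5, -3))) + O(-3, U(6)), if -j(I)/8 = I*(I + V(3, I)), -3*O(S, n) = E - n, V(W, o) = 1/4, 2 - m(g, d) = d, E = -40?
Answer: -1031/3 ≈ -343.67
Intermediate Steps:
m(g, d) = 2 - d
U(t) = 4*t**2 (U(t) = (2*t)**2 = 4*t**2)
V(W, o) = 1/4
O(S, n) = 40/3 + n/3 (O(S, n) = -(-40 - n)/3 = 40/3 + n/3)
j(I) = -8*I*(1/4 + I) (j(I) = -8*I*(I + 1/4) = -8*I*(1/4 + I))
(-195 + j(m(5, -3))) + O(-3, U(6)) = (-195 - 2*(2 - 1*(-3))*(1 + 4*(2 - 1*(-3)))) + (40/3 + (4*6**2)/3) = (-195 - 2*(2 + 3)*(1 + 4*(2 + 3))) + (40/3 + (4*36)/3) = (-195 - 2*5*(1 + 4*5)) + (40/3 + (1/3)*144) = (-195 - 2*5*(1 + 20)) + (40/3 + 48) = (-195 - 2*5*21) + 184/3 = (-195 - 210) + 184/3 = -405 + 184/3 = -1031/3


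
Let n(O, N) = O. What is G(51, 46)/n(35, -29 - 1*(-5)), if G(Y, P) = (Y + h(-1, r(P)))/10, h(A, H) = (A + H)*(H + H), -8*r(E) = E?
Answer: 147/400 ≈ 0.36750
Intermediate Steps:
r(E) = -E/8
h(A, H) = 2*H*(A + H) (h(A, H) = (A + H)*(2*H) = 2*H*(A + H))
G(Y, P) = Y/10 - P*(-1 - P/8)/40 (G(Y, P) = (Y + 2*(-P/8)*(-1 - P/8))/10 = (Y - P*(-1 - P/8)/4)*(⅒) = Y/10 - P*(-1 - P/8)/40)
G(51, 46)/n(35, -29 - 1*(-5)) = ((⅒)*51 + (1/320)*46*(8 + 46))/35 = (51/10 + (1/320)*46*54)*(1/35) = (51/10 + 621/80)*(1/35) = (1029/80)*(1/35) = 147/400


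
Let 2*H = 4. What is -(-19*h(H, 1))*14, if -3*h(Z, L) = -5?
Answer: 1330/3 ≈ 443.33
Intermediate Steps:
H = 2 (H = (1/2)*4 = 2)
h(Z, L) = 5/3 (h(Z, L) = -1/3*(-5) = 5/3)
-(-19*h(H, 1))*14 = -(-19*5/3)*14 = -(-95)*14/3 = -1*(-1330/3) = 1330/3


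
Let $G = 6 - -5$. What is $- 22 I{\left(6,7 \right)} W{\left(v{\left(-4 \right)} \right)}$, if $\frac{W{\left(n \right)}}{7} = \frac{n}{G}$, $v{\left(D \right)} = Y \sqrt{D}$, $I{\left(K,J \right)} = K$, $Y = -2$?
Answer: $336 i \approx 336.0 i$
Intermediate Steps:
$G = 11$ ($G = 6 + 5 = 11$)
$v{\left(D \right)} = - 2 \sqrt{D}$
$W{\left(n \right)} = \frac{7 n}{11}$ ($W{\left(n \right)} = 7 \frac{n}{11} = \frac{7 n}{11}$)
$- 22 I{\left(6,7 \right)} W{\left(v{\left(-4 \right)} \right)} = \left(-22\right) 6 \frac{7 \left(- 2 \sqrt{-4}\right)}{11} = - 132 \frac{7 \left(- 2 \cdot 2 i\right)}{11} = - 132 \frac{7 \left(- 4 i\right)}{11} = - 132 \left(- \frac{28 i}{11}\right) = 336 i$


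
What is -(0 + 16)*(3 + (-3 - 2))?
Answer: 32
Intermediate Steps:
-(0 + 16)*(3 + (-3 - 2)) = -16*(3 - 5) = -16*(-2) = -1*(-32) = 32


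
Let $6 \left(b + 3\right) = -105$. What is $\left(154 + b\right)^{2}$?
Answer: $\frac{71289}{4} \approx 17822.0$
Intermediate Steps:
$b = - \frac{41}{2}$ ($b = -3 + \frac{1}{6} \left(-105\right) = -3 - \frac{35}{2} = - \frac{41}{2} \approx -20.5$)
$\left(154 + b\right)^{2} = \left(154 - \frac{41}{2}\right)^{2} = \left(\frac{267}{2}\right)^{2} = \frac{71289}{4}$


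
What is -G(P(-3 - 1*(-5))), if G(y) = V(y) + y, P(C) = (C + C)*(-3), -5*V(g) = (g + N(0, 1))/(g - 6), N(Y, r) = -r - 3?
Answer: 548/45 ≈ 12.178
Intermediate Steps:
N(Y, r) = -3 - r
V(g) = -(-4 + g)/(5*(-6 + g)) (V(g) = -(g + (-3 - 1*1))/(5*(g - 6)) = -(g + (-3 - 1))/(5*(-6 + g)) = -(g - 4)/(5*(-6 + g)) = -(-4 + g)/(5*(-6 + g)))
P(C) = -6*C (P(C) = (2*C)*(-3) = -6*C)
G(y) = y + (4 - y)/(5*(-6 + y)) (G(y) = (4 - y)/(5*(-6 + y)) + y = y + (4 - y)/(5*(-6 + y)))
-G(P(-3 - 1*(-5))) = -(4 - (-6)*(-3 - 1*(-5)) + 5*(-6*(-3 - 1*(-5)))*(-6 - 6*(-3 - 1*(-5))))/(5*(-6 - 6*(-3 - 1*(-5)))) = -(4 - (-6)*(-3 + 5) + 5*(-6*(-3 + 5))*(-6 - 6*(-3 + 5)))/(5*(-6 - 6*(-3 + 5))) = -(4 - (-6)*2 + 5*(-6*2)*(-6 - 6*2))/(5*(-6 - 6*2)) = -(4 - 1*(-12) + 5*(-12)*(-6 - 12))/(5*(-6 - 12)) = -(4 + 12 + 5*(-12)*(-18))/(5*(-18)) = -(-1)*(4 + 12 + 1080)/(5*18) = -(-1)*1096/(5*18) = -1*(-548/45) = 548/45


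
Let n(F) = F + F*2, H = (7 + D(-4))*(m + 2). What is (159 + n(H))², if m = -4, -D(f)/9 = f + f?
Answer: 99225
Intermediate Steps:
D(f) = -18*f (D(f) = -9*(f + f) = -18*f)
H = -158 (H = (7 - 18*(-4))*(-4 + 2) = (7 + 72)*(-2) = 79*(-2) = -158)
n(F) = 3*F (n(F) = F + 2*F = 3*F)
(159 + n(H))² = (159 + 3*(-158))² = (159 - 474)² = (-315)² = 99225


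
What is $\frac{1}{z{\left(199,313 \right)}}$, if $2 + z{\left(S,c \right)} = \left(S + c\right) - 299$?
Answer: $\frac{1}{211} \approx 0.0047393$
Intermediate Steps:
$z{\left(S,c \right)} = -301 + S + c$ ($z{\left(S,c \right)} = -2 - \left(299 - S - c\right) = -2 + \left(-299 + S + c\right) = -301 + S + c$)
$\frac{1}{z{\left(199,313 \right)}} = \frac{1}{-301 + 199 + 313} = \frac{1}{211}$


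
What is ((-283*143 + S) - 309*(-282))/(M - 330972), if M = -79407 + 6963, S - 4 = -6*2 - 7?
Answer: -23327/201708 ≈ -0.11565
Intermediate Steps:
S = -15 (S = 4 + (-6*2 - 7) = 4 + (-12 - 7) = 4 - 19 = -15)
M = -72444
((-283*143 + S) - 309*(-282))/(M - 330972) = ((-283*143 - 15) - 309*(-282))/(-72444 - 330972) = ((-40469 - 15) + 87138)/(-403416) = (-40484 + 87138)*(-1/403416) = 46654*(-1/403416) = -23327/201708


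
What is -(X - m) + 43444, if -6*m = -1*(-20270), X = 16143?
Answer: 71768/3 ≈ 23923.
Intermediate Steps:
m = -10135/3 (m = -(-1)*(-20270)/6 = -1/6*20270 = -10135/3 ≈ -3378.3)
-(X - m) + 43444 = -(16143 - 1*(-10135/3)) + 43444 = -(16143 + 10135/3) + 43444 = -1*58564/3 + 43444 = -58564/3 + 43444 = 71768/3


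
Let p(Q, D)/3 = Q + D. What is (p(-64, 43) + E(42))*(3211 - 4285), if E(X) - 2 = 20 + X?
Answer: -1074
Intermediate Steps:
E(X) = 22 + X (E(X) = 2 + (20 + X) = 22 + X)
p(Q, D) = 3*D + 3*Q (p(Q, D) = 3*(Q + D) = 3*(D + Q) = 3*D + 3*Q)
(p(-64, 43) + E(42))*(3211 - 4285) = ((3*43 + 3*(-64)) + (22 + 42))*(3211 - 4285) = ((129 - 192) + 64)*(-1074) = (-63 + 64)*(-1074) = 1*(-1074) = -1074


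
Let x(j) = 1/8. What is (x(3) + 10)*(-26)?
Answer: -1053/4 ≈ -263.25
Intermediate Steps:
x(j) = 1/8
(x(3) + 10)*(-26) = (1/8 + 10)*(-26) = (81/8)*(-26) = -1053/4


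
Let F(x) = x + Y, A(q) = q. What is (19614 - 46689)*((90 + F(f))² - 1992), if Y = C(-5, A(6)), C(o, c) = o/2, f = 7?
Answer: -751412475/4 ≈ -1.8785e+8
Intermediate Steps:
C(o, c) = o/2 (C(o, c) = o*(½) = o/2)
Y = -5/2 (Y = (½)*(-5) = -5/2 ≈ -2.5000)
F(x) = -5/2 + x (F(x) = x - 5/2 = -5/2 + x)
(19614 - 46689)*((90 + F(f))² - 1992) = (19614 - 46689)*((90 + (-5/2 + 7))² - 1992) = -27075*((90 + 9/2)² - 1992) = -27075*((189/2)² - 1992) = -27075*(35721/4 - 1992) = -27075*27753/4 = -751412475/4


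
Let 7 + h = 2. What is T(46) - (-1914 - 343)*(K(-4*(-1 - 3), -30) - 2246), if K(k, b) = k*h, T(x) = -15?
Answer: -5249797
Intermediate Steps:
h = -5 (h = -7 + 2 = -5)
K(k, b) = -5*k (K(k, b) = k*(-5) = -5*k)
T(46) - (-1914 - 343)*(K(-4*(-1 - 3), -30) - 2246) = -15 - (-1914 - 343)*(-(-20)*(-1 - 3) - 2246) = -15 - (-2257)*(-(-20)*(-4) - 2246) = -15 - (-2257)*(-5*16 - 2246) = -15 - (-2257)*(-80 - 2246) = -15 - (-2257)*(-2326) = -15 - 1*5249782 = -15 - 5249782 = -5249797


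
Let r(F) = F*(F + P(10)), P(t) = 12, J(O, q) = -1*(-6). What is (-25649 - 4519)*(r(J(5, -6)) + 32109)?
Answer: -971922456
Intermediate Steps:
J(O, q) = 6
r(F) = F*(12 + F) (r(F) = F*(F + 12) = F*(12 + F))
(-25649 - 4519)*(r(J(5, -6)) + 32109) = (-25649 - 4519)*(6*(12 + 6) + 32109) = -30168*(6*18 + 32109) = -30168*(108 + 32109) = -30168*32217 = -971922456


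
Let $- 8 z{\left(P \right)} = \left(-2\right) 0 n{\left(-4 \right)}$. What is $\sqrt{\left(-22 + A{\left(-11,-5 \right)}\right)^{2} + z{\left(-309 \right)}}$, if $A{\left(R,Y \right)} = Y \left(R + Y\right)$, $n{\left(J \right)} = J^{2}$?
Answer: $58$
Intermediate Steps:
$z{\left(P \right)} = 0$ ($z{\left(P \right)} = - \frac{\left(-2\right) 0 \left(-4\right)^{2}}{8} = - \frac{0 \cdot 16}{8} = \left(- \frac{1}{8}\right) 0 = 0$)
$\sqrt{\left(-22 + A{\left(-11,-5 \right)}\right)^{2} + z{\left(-309 \right)}} = \sqrt{\left(-22 - 5 \left(-11 - 5\right)\right)^{2} + 0} = \sqrt{\left(-22 - -80\right)^{2} + 0} = \sqrt{\left(-22 + 80\right)^{2} + 0} = \sqrt{58^{2} + 0} = \sqrt{3364 + 0} = \sqrt{3364} = 58$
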